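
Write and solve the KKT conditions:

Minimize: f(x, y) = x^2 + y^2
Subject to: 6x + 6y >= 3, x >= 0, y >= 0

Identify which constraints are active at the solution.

KKT conditions for min x^2 + y^2 s.t. 6x + 6y >= 3, x >= 0, y >= 0:
Stationarity: 2x = mu*6 + mu_x, 2y = mu*6 + mu_y, with mu, mu_x, mu_y >= 0
Complementary slackness: mu*(6x + 6y - 3) = 0, mu_x*x = 0, mu_y*y = 0
(0, 0) is infeasible (6*0 + 6*0 < 3), so if mu = 0 stationarity would force x = mu_x/2 >= 0, y = mu_y/2 >= 0 with mu_x*x = mu_y*y = 0, i.e. x = y = 0: contradiction. Hence mu > 0 and 6x + 6y = 3 is active.
Try x > 0, y > 0 (so mu_x = mu_y = 0): x = 6*mu/2, y = 6*mu/2
Substitute: 6*(6*mu/2) + 6*(6*mu/2) = 3
  mu*72/2 = 3 => mu = 1/12
x* = 1/4 > 0, y* = 1/4 > 0, consistent with mu_x = mu_y = 0.
f is convex and the constraints are linear, so this KKT point is the global minimum.
f* = 1/8
Active constraints: 6x + 6y >= 3 (holds with equality, mu = 1/12 > 0); x >= 0 and y >= 0 are inactive (mu_x = mu_y = 0).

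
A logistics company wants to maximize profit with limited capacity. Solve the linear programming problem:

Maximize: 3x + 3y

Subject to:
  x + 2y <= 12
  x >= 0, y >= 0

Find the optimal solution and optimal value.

The feasible region has vertices at [(0, 0), (12, 0), (0, 6)].
Checking objective 3x + 3y at each vertex:
  (0, 0): 3*0 + 3*0 = 0
  (12, 0): 3*12 + 3*0 = 36
  (0, 6): 3*0 + 3*6 = 18
Maximum is 36 at (12, 0).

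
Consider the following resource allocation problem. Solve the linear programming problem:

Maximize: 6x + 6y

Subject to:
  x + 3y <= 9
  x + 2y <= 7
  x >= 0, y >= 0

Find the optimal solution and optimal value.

Feasible vertices: (0, 0), (0, 3), (3, 2), (7, 0)
Objective 6x + 6y at each:
  (0, 0): 0
  (0, 3): 18
  (3, 2): 30
  (7, 0): 42
Maximum is 42 at (7, 0).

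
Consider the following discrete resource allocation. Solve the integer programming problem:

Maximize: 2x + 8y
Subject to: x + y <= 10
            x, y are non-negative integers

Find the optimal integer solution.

Objective: 2x + 8y, constraint: x + y <= 10
Coefficient of y is 8 > coefficient of x is 2, so allocate the entire budget to y.
Optimal: x = 0, y = 10, value = 80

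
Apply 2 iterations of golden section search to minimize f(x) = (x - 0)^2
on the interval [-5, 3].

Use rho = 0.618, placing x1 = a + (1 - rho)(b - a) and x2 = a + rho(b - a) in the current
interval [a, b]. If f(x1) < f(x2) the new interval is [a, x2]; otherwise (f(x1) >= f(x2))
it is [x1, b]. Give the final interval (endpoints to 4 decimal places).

Golden section search for min of f(x) = (x - 0)^2 on [-5, 3].
Each step: x1 = a + (1 - rho)(b - a), x2 = a + rho(b - a); if f(x1) < f(x2) keep [a, x2], otherwise keep [x1, b].
Step 1: [-5.0000, 3.0000], x1=-1.9440 (f=3.7791), x2=-0.0560 (f=0.0031); f(x1) > f(x2) => keep [-1.9440, 3.0000]
Step 2: [-1.9440, 3.0000], x1=-0.0554 (f=0.0031), x2=1.1114 (f=1.2352); f(x1) < f(x2) => keep [-1.9440, 1.1114]
Final interval: [-1.9440, 1.1114]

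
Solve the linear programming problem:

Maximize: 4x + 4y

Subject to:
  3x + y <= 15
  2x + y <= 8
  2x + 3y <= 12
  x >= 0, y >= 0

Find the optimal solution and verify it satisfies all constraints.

Feasible vertices: (0, 0), (0, 4), (3, 2), (4, 0)
Objective 4x + 4y at each vertex:
  (0, 0): 0
  (0, 4): 16
  (3, 2): 20
  (4, 0): 16
Maximum is 20 at (3, 2).
Verify constraints at (x, y) = (3, 2):
  3*3 + 1*2 = 11 <= 15
  2*3 + 1*2 = 8 <= 8 (active)
  2*3 + 3*2 = 12 <= 12 (active)
  x = 3 >= 0, y = 2 >= 0. All constraints satisfied.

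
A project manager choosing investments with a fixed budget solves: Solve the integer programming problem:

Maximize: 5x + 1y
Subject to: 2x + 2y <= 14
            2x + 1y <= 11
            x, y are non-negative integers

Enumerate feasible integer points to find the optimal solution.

Constraint 1: 2x + 2y <= 14
Constraint 2: 2x + 1y <= 11
Feasible x range (need y >= 0): 0 <= x <= min(14/2, 11/2) => x in {0, ..., 5}.
Enumerate feasible integer points row by row (the coefficient of y is 1 > 0, so for each x the largest feasible y gives the best value):
  x = 0: y <= min((14 - 2*0)/2, (11 - 2*0)/1) => y in {0, ..., 7}; best 5*0 + 1*7 = 7
  x = 1: y <= min((14 - 2*1)/2, (11 - 2*1)/1) => y in {0, ..., 6}; best 5*1 + 1*6 = 11
  x = 2: y <= min((14 - 2*2)/2, (11 - 2*2)/1) => y in {0, ..., 5}; best 5*2 + 1*5 = 15
  x = 3: y <= min((14 - 2*3)/2, (11 - 2*3)/1) => y in {0, ..., 4}; best 5*3 + 1*4 = 19
  x = 4: y <= min((14 - 2*4)/2, (11 - 2*4)/1) => y in {0, ..., 3}; best 5*4 + 1*3 = 23
  x = 5: y <= min((14 - 2*5)/2, (11 - 2*5)/1) => y in {0, ..., 1}; best 5*5 + 1*1 = 26
The maximum 5x + 1y = 26 is achieved at x = 5, y = 1.
Check: 2*5 + 2*1 = 12 <= 14 and 2*5 + 1*1 = 11 <= 11.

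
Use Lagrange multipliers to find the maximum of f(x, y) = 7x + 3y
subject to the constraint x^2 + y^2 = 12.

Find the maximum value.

Set up Lagrange conditions: grad f = lambda * grad g
  7 = 2*lambda*x
  3 = 2*lambda*y
From these: x/y = 7/3, so x = 7t, y = 3t for some t.
Substitute into constraint: (7t)^2 + (3t)^2 = 12
  t^2 * 58 = 12
  t = sqrt(12/58)
Maximum = 7*x + 3*y = (7^2 + 3^2)*t = 58 * sqrt(12/58) = sqrt(696)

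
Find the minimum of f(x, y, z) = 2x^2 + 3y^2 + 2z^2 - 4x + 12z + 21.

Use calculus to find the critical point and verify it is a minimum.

f(x,y,z) = 2x^2 + 3y^2 + 2z^2 - 4x + 12z + 21
df/dx = 4x + (-4) = 0 => x = 1
df/dy = 6y + (0) = 0 => y = 0
df/dz = 4z + (12) = 0 => z = -3
f(1,0,-3) = 2*(1)^2 + 3*(0)^2 + 2*(-3)^2 + -4*(1) + 12*(-3) + 21 = 1
Hessian is diagonal with entries 4, 6, 4 > 0, confirmed minimum.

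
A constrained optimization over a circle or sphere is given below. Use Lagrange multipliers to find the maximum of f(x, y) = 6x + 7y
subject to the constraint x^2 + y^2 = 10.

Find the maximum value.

Set up Lagrange conditions: grad f = lambda * grad g
  6 = 2*lambda*x
  7 = 2*lambda*y
From these: x/y = 6/7, so x = 6t, y = 7t for some t.
Substitute into constraint: (6t)^2 + (7t)^2 = 10
  t^2 * 85 = 10
  t = sqrt(10/85)
Maximum = 6*x + 7*y = (6^2 + 7^2)*t = 85 * sqrt(10/85) = sqrt(850)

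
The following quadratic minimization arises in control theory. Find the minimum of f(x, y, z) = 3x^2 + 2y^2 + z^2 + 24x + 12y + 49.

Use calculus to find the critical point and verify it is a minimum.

f(x,y,z) = 3x^2 + 2y^2 + z^2 + 24x + 12y + 49
df/dx = 6x + (24) = 0 => x = -4
df/dy = 4y + (12) = 0 => y = -3
df/dz = 2z + (0) = 0 => z = 0
f(-4,-3,0) = 3*(-4)^2 + 2*(-3)^2 + 1*(0)^2 + 24*(-4) + 12*(-3) + 49 = -17
Hessian is diagonal with entries 6, 4, 2 > 0, confirmed minimum.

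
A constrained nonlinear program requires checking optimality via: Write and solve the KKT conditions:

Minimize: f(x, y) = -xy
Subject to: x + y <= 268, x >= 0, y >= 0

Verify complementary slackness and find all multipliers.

Problem: min -xy s.t. x + y <= 268 (multiplier lambda), x >= 0 (mu_x), y >= 0 (mu_y)
KKT stationarity: -y + lambda - mu_x = 0, -x + lambda - mu_y = 0, with lambda, mu_x, mu_y >= 0
Complementary slackness: lambda*(x + y - 268) = 0, mu_x*x = 0, mu_y*y = 0
If lambda = 0: y = -mu_x <= 0 and x = -mu_y <= 0 force x = y = 0 with f = 0; but x = y = 134 is feasible with f = -17956 < 0, so this is not the minimum. Hence lambda > 0 and x + y = 268.
Try x > 0, y > 0 (so mu_x = mu_y = 0): y = lambda, x = lambda => x = y = lambda
x + y = 268 => 2*lambda = 268 => lambda = 134
x* = y* = 134 > 0, consistent with mu_x = mu_y = 0.
(Any feasible point with x = 0 or y = 0 has f = 0 > -17956, so the minimum is not on those boundaries.)
min(-xy) = -17956 (i.e. max xy = 17956)
Multipliers: lambda = 134, mu_x = 0, mu_y = 0
Complementary slackness: lambda*(x + y - 268) = 134*(134 + 134 - 268) = 0, mu_x*x = 0*134 = 0, mu_y*y = 0*134 = 0. Satisfied.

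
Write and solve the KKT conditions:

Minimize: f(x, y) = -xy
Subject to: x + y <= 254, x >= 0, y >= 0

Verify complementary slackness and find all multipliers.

Problem: min -xy s.t. x + y <= 254 (multiplier lambda), x >= 0 (mu_x), y >= 0 (mu_y)
KKT stationarity: -y + lambda - mu_x = 0, -x + lambda - mu_y = 0, with lambda, mu_x, mu_y >= 0
Complementary slackness: lambda*(x + y - 254) = 0, mu_x*x = 0, mu_y*y = 0
If lambda = 0: y = -mu_x <= 0 and x = -mu_y <= 0 force x = y = 0 with f = 0; but x = y = 127 is feasible with f = -16129 < 0, so this is not the minimum. Hence lambda > 0 and x + y = 254.
Try x > 0, y > 0 (so mu_x = mu_y = 0): y = lambda, x = lambda => x = y = lambda
x + y = 254 => 2*lambda = 254 => lambda = 127
x* = y* = 127 > 0, consistent with mu_x = mu_y = 0.
(Any feasible point with x = 0 or y = 0 has f = 0 > -16129, so the minimum is not on those boundaries.)
min(-xy) = -16129 (i.e. max xy = 16129)
Multipliers: lambda = 127, mu_x = 0, mu_y = 0
Complementary slackness: lambda*(x + y - 254) = 127*(127 + 127 - 254) = 0, mu_x*x = 0*127 = 0, mu_y*y = 0*127 = 0. Satisfied.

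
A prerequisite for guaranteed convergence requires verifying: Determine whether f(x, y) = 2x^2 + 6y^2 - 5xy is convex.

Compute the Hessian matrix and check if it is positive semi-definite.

f(x,y) = 2x^2 + 6y^2 - 5xy
Hessian H = [[4, -5], [-5, 12]]
trace(H) = 16, det(H) = 23
Eigenvalues: (16 +/- sqrt(164)) / 2 = 14.4, 1.597
Since both eigenvalues > 0, f is convex.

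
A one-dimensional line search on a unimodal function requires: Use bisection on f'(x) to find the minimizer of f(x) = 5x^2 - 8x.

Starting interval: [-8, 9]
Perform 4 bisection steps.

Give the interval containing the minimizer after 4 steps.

Finding critical point of f(x) = 5x^2 - 8x using bisection on f'(x) = 10x + -8.
f'(x) = 0 when x = 4/5.
Starting interval: [-8, 9]
Step 1: mid = 1/2, f'(mid) = -3, new interval = [1/2, 9]
Step 2: mid = 19/4, f'(mid) = 79/2, new interval = [1/2, 19/4]
Step 3: mid = 21/8, f'(mid) = 73/4, new interval = [1/2, 21/8]
Step 4: mid = 25/16, f'(mid) = 61/8, new interval = [1/2, 25/16]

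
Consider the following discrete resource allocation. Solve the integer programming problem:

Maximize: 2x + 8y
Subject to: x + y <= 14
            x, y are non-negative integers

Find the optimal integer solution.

Objective: 2x + 8y, constraint: x + y <= 14
Coefficient of y is 8 > coefficient of x is 2, so allocate the entire budget to y.
Optimal: x = 0, y = 14, value = 112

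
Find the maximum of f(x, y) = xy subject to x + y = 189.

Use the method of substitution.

Substitute y = 189 - x into f(x,y) = xy:
g(x) = x(189 - x) = 189x - x^2
g'(x) = 189 - 2x = 0  =>  x = 189/2
y = 189 - 189/2 = 189/2
Maximum value = (189/2) * (189/2) = 35721/4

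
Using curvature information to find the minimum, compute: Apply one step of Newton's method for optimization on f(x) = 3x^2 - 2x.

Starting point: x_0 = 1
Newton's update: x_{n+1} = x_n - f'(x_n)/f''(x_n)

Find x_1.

f(x) = 3x^2 - 2x
f'(x) = 6x + (-2), f''(x) = 6
Newton step: x_1 = x_0 - f'(x_0)/f''(x_0)
f'(1) = 4
x_1 = 1 - 4/6 = 1/3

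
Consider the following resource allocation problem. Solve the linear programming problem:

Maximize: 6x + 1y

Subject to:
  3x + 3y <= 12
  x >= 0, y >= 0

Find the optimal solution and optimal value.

The feasible region has vertices at [(0, 0), (4, 0), (0, 4)].
Checking objective 6x + 1y at each vertex:
  (0, 0): 6*0 + 1*0 = 0
  (4, 0): 6*4 + 1*0 = 24
  (0, 4): 6*0 + 1*4 = 4
Maximum is 24 at (4, 0).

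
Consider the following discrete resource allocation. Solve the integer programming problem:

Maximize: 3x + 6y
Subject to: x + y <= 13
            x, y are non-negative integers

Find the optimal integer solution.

Objective: 3x + 6y, constraint: x + y <= 13
Coefficient of y is 6 > coefficient of x is 3, so allocate the entire budget to y.
Optimal: x = 0, y = 13, value = 78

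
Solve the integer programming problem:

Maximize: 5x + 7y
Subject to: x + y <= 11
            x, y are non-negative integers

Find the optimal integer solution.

Objective: 5x + 7y, constraint: x + y <= 11
Coefficient of y is 7 > coefficient of x is 5, so allocate the entire budget to y.
Optimal: x = 0, y = 11, value = 77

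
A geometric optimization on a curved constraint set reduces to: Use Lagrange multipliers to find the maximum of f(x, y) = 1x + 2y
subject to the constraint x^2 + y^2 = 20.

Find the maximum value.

Set up Lagrange conditions: grad f = lambda * grad g
  1 = 2*lambda*x
  2 = 2*lambda*y
From these: x/y = 1/2, so x = 1t, y = 2t for some t.
Substitute into constraint: (1t)^2 + (2t)^2 = 20
  t^2 * 5 = 20
  t = sqrt(20/5)
Maximum = 1*x + 2*y = (1^2 + 2^2)*t = 5 * sqrt(20/5) = 10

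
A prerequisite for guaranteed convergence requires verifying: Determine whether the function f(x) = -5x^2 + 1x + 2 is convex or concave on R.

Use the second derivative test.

f(x) = -5x^2 + 1x + 2
f'(x) = -10x + 1
f''(x) = -10
Since f''(x) = -10 < 0 for all x, f is concave on R.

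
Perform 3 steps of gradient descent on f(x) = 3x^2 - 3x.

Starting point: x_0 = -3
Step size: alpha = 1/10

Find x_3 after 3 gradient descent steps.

f(x) = 3x^2 - 3x, f'(x) = 6x + (-3)
Step 1: f'(-3) = -21, x_1 = -3 - 1/10 * -21 = -9/10
Step 2: f'(-9/10) = -42/5, x_2 = -9/10 - 1/10 * -42/5 = -3/50
Step 3: f'(-3/50) = -84/25, x_3 = -3/50 - 1/10 * -84/25 = 69/250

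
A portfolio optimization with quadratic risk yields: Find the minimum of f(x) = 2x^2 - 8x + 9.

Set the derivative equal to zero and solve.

f(x) = 2x^2 - 8x + 9
f'(x) = 4x + (-8) = 0
x = 8/4 = 2
f(2) = 1
Since f''(x) = 4 > 0, this is a minimum.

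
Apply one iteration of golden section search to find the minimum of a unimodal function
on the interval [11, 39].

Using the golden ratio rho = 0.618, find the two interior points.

Golden section search on [11, 39].
Golden ratio rho = 0.618 (approx).
Interior points:
  x_1 = 11 + (1-0.618)*28 = 21.6960
  x_2 = 11 + 0.618*28 = 28.3040
Compare f(x_1) and f(x_2) to determine which subinterval to keep.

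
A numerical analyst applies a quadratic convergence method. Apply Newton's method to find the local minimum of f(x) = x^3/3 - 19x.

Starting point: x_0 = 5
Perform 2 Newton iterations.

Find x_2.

f(x) = x^3/3 - 19x
f'(x) = x^2 - 19, f''(x) = 2x
Newton update: x_{n+1} = x_n - (x_n^2 - 19)/(2*x_n)
Step 1: x_0 = 5, f'=6, f''=10, x_1 = 22/5
Step 2: x_1 = 22/5, f'=9/25, f''=44/5, x_2 = 959/220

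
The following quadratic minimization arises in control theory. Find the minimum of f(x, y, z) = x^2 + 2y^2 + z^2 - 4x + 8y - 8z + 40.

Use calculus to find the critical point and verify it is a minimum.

f(x,y,z) = x^2 + 2y^2 + z^2 - 4x + 8y - 8z + 40
df/dx = 2x + (-4) = 0 => x = 2
df/dy = 4y + (8) = 0 => y = -2
df/dz = 2z + (-8) = 0 => z = 4
f(2,-2,4) = 1*(2)^2 + 2*(-2)^2 + 1*(4)^2 + -4*(2) + 8*(-2) + -8*(4) + 40 = 12
Hessian is diagonal with entries 2, 4, 2 > 0, confirmed minimum.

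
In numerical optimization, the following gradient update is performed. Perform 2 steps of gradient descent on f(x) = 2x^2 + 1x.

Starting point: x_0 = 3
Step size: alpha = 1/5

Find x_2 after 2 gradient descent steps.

f(x) = 2x^2 + 1x, f'(x) = 4x + (1)
Step 1: f'(3) = 13, x_1 = 3 - 1/5 * 13 = 2/5
Step 2: f'(2/5) = 13/5, x_2 = 2/5 - 1/5 * 13/5 = -3/25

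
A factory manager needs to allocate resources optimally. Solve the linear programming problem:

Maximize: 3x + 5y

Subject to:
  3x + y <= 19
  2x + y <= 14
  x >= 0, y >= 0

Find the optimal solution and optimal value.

Feasible vertices: (0, 0), (0, 14), (5, 4), (19/3, 0)
Objective 3x + 5y at each:
  (0, 0): 0
  (0, 14): 70
  (5, 4): 35
  (19/3, 0): 19
Maximum is 70 at (0, 14).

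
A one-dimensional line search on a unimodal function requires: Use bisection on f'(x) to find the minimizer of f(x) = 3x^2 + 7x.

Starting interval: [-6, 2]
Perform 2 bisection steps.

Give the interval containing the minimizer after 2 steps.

Finding critical point of f(x) = 3x^2 + 7x using bisection on f'(x) = 6x + 7.
f'(x) = 0 when x = -7/6.
Starting interval: [-6, 2]
Step 1: mid = -2, f'(mid) = -5, new interval = [-2, 2]
Step 2: mid = 0, f'(mid) = 7, new interval = [-2, 0]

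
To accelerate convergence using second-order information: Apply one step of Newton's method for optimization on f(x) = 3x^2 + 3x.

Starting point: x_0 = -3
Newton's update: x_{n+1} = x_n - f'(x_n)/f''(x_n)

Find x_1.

f(x) = 3x^2 + 3x
f'(x) = 6x + (3), f''(x) = 6
Newton step: x_1 = x_0 - f'(x_0)/f''(x_0)
f'(-3) = -15
x_1 = -3 - -15/6 = -1/2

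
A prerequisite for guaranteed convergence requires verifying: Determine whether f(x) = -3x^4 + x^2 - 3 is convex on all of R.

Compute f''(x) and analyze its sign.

f(x) = -3x^4 + x^2 - 3
f'(x) = -12x^3 + 2x
f''(x) = -36x^2 + 2
f''(x) = -36x^2 + 2 -> -inf as |x| -> inf
Therefore, f is not globally convex on R.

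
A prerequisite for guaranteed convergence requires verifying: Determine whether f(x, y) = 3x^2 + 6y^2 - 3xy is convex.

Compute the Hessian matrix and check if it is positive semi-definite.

f(x,y) = 3x^2 + 6y^2 - 3xy
Hessian H = [[6, -3], [-3, 12]]
trace(H) = 18, det(H) = 63
Eigenvalues: (18 +/- sqrt(72)) / 2 = 13.24, 4.757
Since both eigenvalues > 0, f is convex.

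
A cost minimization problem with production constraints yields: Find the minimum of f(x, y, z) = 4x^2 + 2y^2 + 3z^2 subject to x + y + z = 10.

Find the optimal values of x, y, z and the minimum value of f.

Using Lagrange multipliers on f = 4x^2 + 2y^2 + 3z^2 with constraint x + y + z = 10:
Conditions: 2*4*x = lambda, 2*2*y = lambda, 2*3*z = lambda
So x = lambda/8, y = lambda/4, z = lambda/6
Substituting into constraint: lambda * (13/24) = 10
lambda = 240/13
x = 30/13, y = 60/13, z = 40/13
Minimum value = 1200/13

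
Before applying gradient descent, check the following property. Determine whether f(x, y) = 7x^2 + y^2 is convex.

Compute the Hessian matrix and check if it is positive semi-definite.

f(x,y) = 7x^2 + y^2
Hessian H = [[14, 0], [0, 2]]
trace(H) = 16, det(H) = 28
Eigenvalues: (16 +/- sqrt(144)) / 2 = 14, 2
Since both eigenvalues > 0, f is convex.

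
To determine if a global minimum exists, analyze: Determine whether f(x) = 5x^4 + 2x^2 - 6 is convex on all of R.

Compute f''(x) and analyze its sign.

f(x) = 5x^4 + 2x^2 - 6
f'(x) = 20x^3 + 4x
f''(x) = 60x^2 + 4
f''(x) = 60x^2 + 4 >= 4 > 0 for all x
Therefore, f is convex on R.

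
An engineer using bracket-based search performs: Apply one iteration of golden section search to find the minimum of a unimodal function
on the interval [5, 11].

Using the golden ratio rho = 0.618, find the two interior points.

Golden section search on [5, 11].
Golden ratio rho = 0.618 (approx).
Interior points:
  x_1 = 5 + (1-0.618)*6 = 7.2920
  x_2 = 5 + 0.618*6 = 8.7080
Compare f(x_1) and f(x_2) to determine which subinterval to keep.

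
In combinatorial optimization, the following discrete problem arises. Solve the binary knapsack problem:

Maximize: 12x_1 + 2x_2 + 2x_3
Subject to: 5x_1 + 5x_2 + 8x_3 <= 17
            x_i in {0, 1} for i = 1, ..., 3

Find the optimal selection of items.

Items: item 1 (v=12, w=5), item 2 (v=2, w=5), item 3 (v=2, w=8)
Capacity: 17
Checking all 8 subsets (w = total weight, v = total value):
  {}: w = 0, v = 0
  {1}: w = 5, v = 12
  {2}: w = 5, v = 2
  {3}: w = 8, v = 2
  {1, 2}: w = 10, v = 14
  {1, 3}: w = 13, v = 14
  {2, 3}: w = 13, v = 4
  {1, 2, 3}: w = 18 > 17, infeasible
Best feasible subset: items [1, 2]
(The same value 14 is also attained by {1, 3}.)
Total weight: 10 <= 17, total value: 14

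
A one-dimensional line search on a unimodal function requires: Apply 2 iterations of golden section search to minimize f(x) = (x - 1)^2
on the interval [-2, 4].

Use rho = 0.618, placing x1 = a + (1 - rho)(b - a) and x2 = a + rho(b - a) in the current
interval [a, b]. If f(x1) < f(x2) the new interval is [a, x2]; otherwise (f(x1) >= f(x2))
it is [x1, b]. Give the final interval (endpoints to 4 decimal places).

Golden section search for min of f(x) = (x - 1)^2 on [-2, 4].
Each step: x1 = a + (1 - rho)(b - a), x2 = a + rho(b - a); if f(x1) < f(x2) keep [a, x2], otherwise keep [x1, b].
Step 1: [-2.0000, 4.0000], x1=0.2920 (f=0.5013), x2=1.7080 (f=0.5013); f(x1) = f(x2) (tie, not '<') => keep [0.2920, 4.0000]
Step 2: [0.2920, 4.0000], x1=1.7085 (f=0.5019), x2=2.5835 (f=2.5076); f(x1) < f(x2) => keep [0.2920, 2.5835]
Final interval: [0.2920, 2.5835]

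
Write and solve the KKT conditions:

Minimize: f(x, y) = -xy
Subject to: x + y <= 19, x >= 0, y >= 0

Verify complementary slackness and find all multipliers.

Problem: min -xy s.t. x + y <= 19 (multiplier lambda), x >= 0 (mu_x), y >= 0 (mu_y)
KKT stationarity: -y + lambda - mu_x = 0, -x + lambda - mu_y = 0, with lambda, mu_x, mu_y >= 0
Complementary slackness: lambda*(x + y - 19) = 0, mu_x*x = 0, mu_y*y = 0
If lambda = 0: y = -mu_x <= 0 and x = -mu_y <= 0 force x = y = 0 with f = 0; but x = y = 19/2 is feasible with f = -361/4 < 0, so this is not the minimum. Hence lambda > 0 and x + y = 19.
Try x > 0, y > 0 (so mu_x = mu_y = 0): y = lambda, x = lambda => x = y = lambda
x + y = 19 => 2*lambda = 19 => lambda = 19/2
x* = y* = 19/2 > 0, consistent with mu_x = mu_y = 0.
(Any feasible point with x = 0 or y = 0 has f = 0 > -361/4, so the minimum is not on those boundaries.)
min(-xy) = -361/4 (i.e. max xy = 361/4)
Multipliers: lambda = 19/2, mu_x = 0, mu_y = 0
Complementary slackness: lambda*(x + y - 19) = 19/2*(19/2 + 19/2 - 19) = 0, mu_x*x = 0*19/2 = 0, mu_y*y = 0*19/2 = 0. Satisfied.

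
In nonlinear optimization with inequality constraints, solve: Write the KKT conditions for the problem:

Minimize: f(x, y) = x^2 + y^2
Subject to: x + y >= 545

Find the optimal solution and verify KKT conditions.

KKT conditions for min x^2 + y^2 s.t. x + y >= 545:
Stationarity: 2x = mu, 2y = mu
So x = y = mu/2.
Complementary slackness: mu*(x + y - 545) = 0
Primal feasibility: x + y >= 545; dual feasibility: mu >= 0
If mu = 0 then x = y = 0, but 0 + 0 < 545 is infeasible, so the constraint is active.
Constraint active: x + y = 2*(mu/2) = 545 => mu = 545
x = y = 545/2, f = 297025/2
Verify: stationarity 2*(545/2) = 545 = mu; primal 545/2 + 545/2 = 545 >= 545; dual mu = 545 >= 0; complementary slackness 545*(545 - 545) = 0. All KKT conditions hold.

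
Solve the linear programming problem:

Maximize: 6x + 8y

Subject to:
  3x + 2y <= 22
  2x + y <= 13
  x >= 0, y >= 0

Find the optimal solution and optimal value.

Feasible vertices: (0, 0), (0, 11), (4, 5), (13/2, 0)
Objective 6x + 8y at each:
  (0, 0): 0
  (0, 11): 88
  (4, 5): 64
  (13/2, 0): 39
Maximum is 88 at (0, 11).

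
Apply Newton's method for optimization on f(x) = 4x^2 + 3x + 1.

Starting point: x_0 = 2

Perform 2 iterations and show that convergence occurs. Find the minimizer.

f(x) = 4x^2 + 3x + 1, f'(x) = 8x + (3), f''(x) = 8
Step 1: f'(2) = 19, x_1 = 2 - 19/8 = -3/8
Step 2: f'(-3/8) = 0, x_2 = -3/8 (converged)
Newton's method converges in 1 step for quadratics.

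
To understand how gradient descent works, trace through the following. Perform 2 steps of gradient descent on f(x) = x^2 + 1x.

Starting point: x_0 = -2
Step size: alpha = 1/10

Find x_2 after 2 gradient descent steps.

f(x) = x^2 + 1x, f'(x) = 2x + (1)
Step 1: f'(-2) = -3, x_1 = -2 - 1/10 * -3 = -17/10
Step 2: f'(-17/10) = -12/5, x_2 = -17/10 - 1/10 * -12/5 = -73/50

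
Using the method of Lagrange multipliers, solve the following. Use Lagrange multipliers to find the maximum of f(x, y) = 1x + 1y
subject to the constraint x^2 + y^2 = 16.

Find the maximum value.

Set up Lagrange conditions: grad f = lambda * grad g
  1 = 2*lambda*x
  1 = 2*lambda*y
From these: x/y = 1/1, so x = 1t, y = 1t for some t.
Substitute into constraint: (1t)^2 + (1t)^2 = 16
  t^2 * 2 = 16
  t = sqrt(16/2)
Maximum = 1*x + 1*y = (1^2 + 1^2)*t = 2 * sqrt(16/2) = sqrt(32)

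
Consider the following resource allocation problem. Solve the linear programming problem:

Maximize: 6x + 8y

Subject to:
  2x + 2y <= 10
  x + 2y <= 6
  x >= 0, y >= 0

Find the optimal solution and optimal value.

Feasible vertices: (0, 0), (0, 3), (4, 1), (5, 0)
Objective 6x + 8y at each:
  (0, 0): 0
  (0, 3): 24
  (4, 1): 32
  (5, 0): 30
Maximum is 32 at (4, 1).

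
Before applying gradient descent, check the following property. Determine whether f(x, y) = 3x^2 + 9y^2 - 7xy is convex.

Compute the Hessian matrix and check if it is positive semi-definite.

f(x,y) = 3x^2 + 9y^2 - 7xy
Hessian H = [[6, -7], [-7, 18]]
trace(H) = 24, det(H) = 59
Eigenvalues: (24 +/- sqrt(340)) / 2 = 21.22, 2.78
Since both eigenvalues > 0, f is convex.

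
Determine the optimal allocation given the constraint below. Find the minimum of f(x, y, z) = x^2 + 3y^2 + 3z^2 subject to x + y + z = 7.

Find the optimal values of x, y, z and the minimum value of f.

Using Lagrange multipliers on f = x^2 + 3y^2 + 3z^2 with constraint x + y + z = 7:
Conditions: 2*1*x = lambda, 2*3*y = lambda, 2*3*z = lambda
So x = lambda/2, y = lambda/6, z = lambda/6
Substituting into constraint: lambda * (5/6) = 7
lambda = 42/5
x = 21/5, y = 7/5, z = 7/5
Minimum value = 147/5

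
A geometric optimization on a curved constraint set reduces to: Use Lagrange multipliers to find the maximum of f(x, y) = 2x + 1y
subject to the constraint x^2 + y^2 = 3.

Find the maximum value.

Set up Lagrange conditions: grad f = lambda * grad g
  2 = 2*lambda*x
  1 = 2*lambda*y
From these: x/y = 2/1, so x = 2t, y = 1t for some t.
Substitute into constraint: (2t)^2 + (1t)^2 = 3
  t^2 * 5 = 3
  t = sqrt(3/5)
Maximum = 2*x + 1*y = (2^2 + 1^2)*t = 5 * sqrt(3/5) = sqrt(15)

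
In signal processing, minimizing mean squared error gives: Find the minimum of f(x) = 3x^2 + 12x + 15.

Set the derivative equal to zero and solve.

f(x) = 3x^2 + 12x + 15
f'(x) = 6x + (12) = 0
x = -12/6 = -2
f(-2) = 3
Since f''(x) = 6 > 0, this is a minimum.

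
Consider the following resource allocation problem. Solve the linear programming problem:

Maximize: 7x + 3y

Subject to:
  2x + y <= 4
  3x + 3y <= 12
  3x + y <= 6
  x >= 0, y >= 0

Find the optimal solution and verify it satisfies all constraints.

Feasible vertices: (0, 0), (0, 4), (2, 0)
Objective 7x + 3y at each vertex:
  (0, 0): 0
  (0, 4): 12
  (2, 0): 14
Maximum is 14 at (2, 0).
Verify constraints at (x, y) = (2, 0):
  2*2 + 1*0 = 4 <= 4 (active)
  3*2 + 3*0 = 6 <= 12
  3*2 + 1*0 = 6 <= 6 (active)
  x = 2 >= 0, y = 0 >= 0. All constraints satisfied.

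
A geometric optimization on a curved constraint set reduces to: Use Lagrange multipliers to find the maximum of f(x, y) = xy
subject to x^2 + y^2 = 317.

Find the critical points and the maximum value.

Lagrange conditions: y = 2*lambda*x and x = 2*lambda*y
If x = 0 then y = 0, violating the constraint, so x, y != 0.
Dividing: y/x = x/y => x^2 = y^2 => y = x or y = -x
Constraint: 2x^2 = 317 => x^2 = 317/2 => x = +/-sqrt(317/2)
Critical points: (sqrt(317/2), sqrt(317/2)), (-sqrt(317/2), -sqrt(317/2)), (sqrt(317/2), -sqrt(317/2)), (-sqrt(317/2), sqrt(317/2))
  y = x:  xy = x^2 = 317/2  at (sqrt(317/2), sqrt(317/2)) and (-sqrt(317/2), -sqrt(317/2))
  y = -x: xy = -x^2 = -317/2 at (sqrt(317/2), -sqrt(317/2)) and (-sqrt(317/2), sqrt(317/2))
Maximum xy = 317/2 at (sqrt(317/2), sqrt(317/2)) and (-sqrt(317/2), -sqrt(317/2))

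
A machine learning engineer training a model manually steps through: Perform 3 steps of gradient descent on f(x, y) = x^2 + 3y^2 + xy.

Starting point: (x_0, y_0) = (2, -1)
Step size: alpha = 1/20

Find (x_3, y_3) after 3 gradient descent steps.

f(x,y) = x^2 + 3y^2 + xy
grad_x = 2x + 1y, grad_y = 6y + 1x
Step 1: grad = (3, -4), (37/20, -4/5)
Step 2: grad = (29/10, -59/20), (341/200, -261/400)
Step 3: grad = (1103/400, -221/100), (12537/8000, -271/500)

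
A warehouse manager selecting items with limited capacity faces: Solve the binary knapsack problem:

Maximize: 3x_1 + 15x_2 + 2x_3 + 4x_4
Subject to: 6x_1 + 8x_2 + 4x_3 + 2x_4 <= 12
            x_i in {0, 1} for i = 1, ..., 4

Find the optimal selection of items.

Items: item 1 (v=3, w=6), item 2 (v=15, w=8), item 3 (v=2, w=4), item 4 (v=4, w=2)
Capacity: 12
Checking all 16 subsets (w = total weight, v = total value):
  {}: w = 0, v = 0
  {1}: w = 6, v = 3
  {2}: w = 8, v = 15
  {3}: w = 4, v = 2
  {4}: w = 2, v = 4
  {1, 2}: w = 14 > 12, infeasible
  {1, 3}: w = 10, v = 5
  {1, 4}: w = 8, v = 7
  {2, 3}: w = 12, v = 17
  {2, 4}: w = 10, v = 19
  {3, 4}: w = 6, v = 6
  {1, 2, 3}: w = 18 > 12, infeasible
  {1, 2, 4}: w = 16 > 12, infeasible
  {1, 3, 4}: w = 12, v = 9
  {2, 3, 4}: w = 14 > 12, infeasible
  {1, 2, 3, 4}: w = 20 > 12, infeasible
Best feasible subset: items [2, 4]
Total weight: 10 <= 12, total value: 19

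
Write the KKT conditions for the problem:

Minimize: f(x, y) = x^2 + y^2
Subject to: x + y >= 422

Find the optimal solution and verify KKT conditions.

KKT conditions for min x^2 + y^2 s.t. x + y >= 422:
Stationarity: 2x = mu, 2y = mu
So x = y = mu/2.
Complementary slackness: mu*(x + y - 422) = 0
Primal feasibility: x + y >= 422; dual feasibility: mu >= 0
If mu = 0 then x = y = 0, but 0 + 0 < 422 is infeasible, so the constraint is active.
Constraint active: x + y = 2*(mu/2) = 422 => mu = 422
x = y = 211, f = 89042
Verify: stationarity 2*211 = 422 = mu; primal 211 + 211 = 422 >= 422; dual mu = 422 >= 0; complementary slackness 422*(422 - 422) = 0. All KKT conditions hold.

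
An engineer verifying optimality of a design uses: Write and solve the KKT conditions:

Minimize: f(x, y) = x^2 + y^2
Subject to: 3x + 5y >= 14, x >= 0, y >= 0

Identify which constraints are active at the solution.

KKT conditions for min x^2 + y^2 s.t. 3x + 5y >= 14, x >= 0, y >= 0:
Stationarity: 2x = mu*3 + mu_x, 2y = mu*5 + mu_y, with mu, mu_x, mu_y >= 0
Complementary slackness: mu*(3x + 5y - 14) = 0, mu_x*x = 0, mu_y*y = 0
(0, 0) is infeasible (3*0 + 5*0 < 14), so if mu = 0 stationarity would force x = mu_x/2 >= 0, y = mu_y/2 >= 0 with mu_x*x = mu_y*y = 0, i.e. x = y = 0: contradiction. Hence mu > 0 and 3x + 5y = 14 is active.
Try x > 0, y > 0 (so mu_x = mu_y = 0): x = 3*mu/2, y = 5*mu/2
Substitute: 3*(3*mu/2) + 5*(5*mu/2) = 14
  mu*34/2 = 14 => mu = 14/17
x* = 21/17 > 0, y* = 35/17 > 0, consistent with mu_x = mu_y = 0.
f is convex and the constraints are linear, so this KKT point is the global minimum.
f* = 98/17
Active constraints: 3x + 5y >= 14 (holds with equality, mu = 14/17 > 0); x >= 0 and y >= 0 are inactive (mu_x = mu_y = 0).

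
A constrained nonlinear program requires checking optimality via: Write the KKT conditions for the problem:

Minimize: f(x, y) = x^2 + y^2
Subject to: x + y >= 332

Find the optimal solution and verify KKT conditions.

KKT conditions for min x^2 + y^2 s.t. x + y >= 332:
Stationarity: 2x = mu, 2y = mu
So x = y = mu/2.
Complementary slackness: mu*(x + y - 332) = 0
Primal feasibility: x + y >= 332; dual feasibility: mu >= 0
If mu = 0 then x = y = 0, but 0 + 0 < 332 is infeasible, so the constraint is active.
Constraint active: x + y = 2*(mu/2) = 332 => mu = 332
x = y = 166, f = 55112
Verify: stationarity 2*166 = 332 = mu; primal 166 + 166 = 332 >= 332; dual mu = 332 >= 0; complementary slackness 332*(332 - 332) = 0. All KKT conditions hold.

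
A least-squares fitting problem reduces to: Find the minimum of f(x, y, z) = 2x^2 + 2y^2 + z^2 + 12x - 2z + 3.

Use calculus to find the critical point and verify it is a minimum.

f(x,y,z) = 2x^2 + 2y^2 + z^2 + 12x - 2z + 3
df/dx = 4x + (12) = 0 => x = -3
df/dy = 4y + (0) = 0 => y = 0
df/dz = 2z + (-2) = 0 => z = 1
f(-3,0,1) = 2*(-3)^2 + 2*(0)^2 + 1*(1)^2 + 12*(-3) + -2*(1) + 3 = -16
Hessian is diagonal with entries 4, 4, 2 > 0, confirmed minimum.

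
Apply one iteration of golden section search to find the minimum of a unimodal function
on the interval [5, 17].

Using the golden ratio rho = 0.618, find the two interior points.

Golden section search on [5, 17].
Golden ratio rho = 0.618 (approx).
Interior points:
  x_1 = 5 + (1-0.618)*12 = 9.5840
  x_2 = 5 + 0.618*12 = 12.4160
Compare f(x_1) and f(x_2) to determine which subinterval to keep.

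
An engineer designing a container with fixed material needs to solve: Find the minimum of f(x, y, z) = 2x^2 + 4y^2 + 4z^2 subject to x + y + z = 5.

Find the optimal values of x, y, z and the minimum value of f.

Using Lagrange multipliers on f = 2x^2 + 4y^2 + 4z^2 with constraint x + y + z = 5:
Conditions: 2*2*x = lambda, 2*4*y = lambda, 2*4*z = lambda
So x = lambda/4, y = lambda/8, z = lambda/8
Substituting into constraint: lambda * (1/2) = 5
lambda = 10
x = 5/2, y = 5/4, z = 5/4
Minimum value = 25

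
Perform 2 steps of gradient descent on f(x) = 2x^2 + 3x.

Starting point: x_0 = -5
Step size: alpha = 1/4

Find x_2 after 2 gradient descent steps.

f(x) = 2x^2 + 3x, f'(x) = 4x + (3)
Step 1: f'(-5) = -17, x_1 = -5 - 1/4 * -17 = -3/4
Step 2: f'(-3/4) = 0, x_2 = -3/4 - 1/4 * 0 = -3/4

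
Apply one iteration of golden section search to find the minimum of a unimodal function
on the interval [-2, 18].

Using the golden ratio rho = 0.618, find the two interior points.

Golden section search on [-2, 18].
Golden ratio rho = 0.618 (approx).
Interior points:
  x_1 = -2 + (1-0.618)*20 = 5.6400
  x_2 = -2 + 0.618*20 = 10.3600
Compare f(x_1) and f(x_2) to determine which subinterval to keep.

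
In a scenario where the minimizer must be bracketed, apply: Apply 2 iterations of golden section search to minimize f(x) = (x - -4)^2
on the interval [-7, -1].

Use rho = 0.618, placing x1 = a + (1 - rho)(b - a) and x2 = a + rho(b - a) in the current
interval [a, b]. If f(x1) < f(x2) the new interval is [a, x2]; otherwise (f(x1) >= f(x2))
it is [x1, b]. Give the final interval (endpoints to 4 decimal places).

Golden section search for min of f(x) = (x - -4)^2 on [-7, -1].
Each step: x1 = a + (1 - rho)(b - a), x2 = a + rho(b - a); if f(x1) < f(x2) keep [a, x2], otherwise keep [x1, b].
Step 1: [-7.0000, -1.0000], x1=-4.7080 (f=0.5013), x2=-3.2920 (f=0.5013); f(x1) = f(x2) (tie, not '<') => keep [-4.7080, -1.0000]
Step 2: [-4.7080, -1.0000], x1=-3.2915 (f=0.5019), x2=-2.4165 (f=2.5076); f(x1) < f(x2) => keep [-4.7080, -2.4165]
Final interval: [-4.7080, -2.4165]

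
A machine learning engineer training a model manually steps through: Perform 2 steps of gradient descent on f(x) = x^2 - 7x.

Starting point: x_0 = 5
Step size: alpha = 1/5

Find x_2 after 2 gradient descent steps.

f(x) = x^2 - 7x, f'(x) = 2x + (-7)
Step 1: f'(5) = 3, x_1 = 5 - 1/5 * 3 = 22/5
Step 2: f'(22/5) = 9/5, x_2 = 22/5 - 1/5 * 9/5 = 101/25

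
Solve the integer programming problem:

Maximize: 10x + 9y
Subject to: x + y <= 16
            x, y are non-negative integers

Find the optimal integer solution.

Objective: 10x + 9y, constraint: x + y <= 16
Coefficient of x is 10 >= coefficient of y is 9, so allocate the entire budget to x.
Optimal: x = 16, y = 0, value = 160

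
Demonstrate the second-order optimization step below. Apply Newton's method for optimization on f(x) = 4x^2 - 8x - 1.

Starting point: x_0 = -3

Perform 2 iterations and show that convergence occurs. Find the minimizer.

f(x) = 4x^2 - 8x - 1, f'(x) = 8x + (-8), f''(x) = 8
Step 1: f'(-3) = -32, x_1 = -3 - -32/8 = 1
Step 2: f'(1) = 0, x_2 = 1 (converged)
Newton's method converges in 1 step for quadratics.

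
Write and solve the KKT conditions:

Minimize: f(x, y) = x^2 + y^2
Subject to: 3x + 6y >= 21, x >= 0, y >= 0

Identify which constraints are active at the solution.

KKT conditions for min x^2 + y^2 s.t. 3x + 6y >= 21, x >= 0, y >= 0:
Stationarity: 2x = mu*3 + mu_x, 2y = mu*6 + mu_y, with mu, mu_x, mu_y >= 0
Complementary slackness: mu*(3x + 6y - 21) = 0, mu_x*x = 0, mu_y*y = 0
(0, 0) is infeasible (3*0 + 6*0 < 21), so if mu = 0 stationarity would force x = mu_x/2 >= 0, y = mu_y/2 >= 0 with mu_x*x = mu_y*y = 0, i.e. x = y = 0: contradiction. Hence mu > 0 and 3x + 6y = 21 is active.
Try x > 0, y > 0 (so mu_x = mu_y = 0): x = 3*mu/2, y = 6*mu/2
Substitute: 3*(3*mu/2) + 6*(6*mu/2) = 21
  mu*45/2 = 21 => mu = 14/15
x* = 7/5 > 0, y* = 14/5 > 0, consistent with mu_x = mu_y = 0.
f is convex and the constraints are linear, so this KKT point is the global minimum.
f* = 49/5
Active constraints: 3x + 6y >= 21 (holds with equality, mu = 14/15 > 0); x >= 0 and y >= 0 are inactive (mu_x = mu_y = 0).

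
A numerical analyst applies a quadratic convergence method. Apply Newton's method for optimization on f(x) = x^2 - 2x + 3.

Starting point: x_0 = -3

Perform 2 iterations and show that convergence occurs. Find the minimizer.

f(x) = x^2 - 2x + 3, f'(x) = 2x + (-2), f''(x) = 2
Step 1: f'(-3) = -8, x_1 = -3 - -8/2 = 1
Step 2: f'(1) = 0, x_2 = 1 (converged)
Newton's method converges in 1 step for quadratics.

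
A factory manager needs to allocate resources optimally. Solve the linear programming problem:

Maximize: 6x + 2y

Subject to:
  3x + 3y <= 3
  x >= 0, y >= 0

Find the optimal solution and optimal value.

The feasible region has vertices at [(0, 0), (1, 0), (0, 1)].
Checking objective 6x + 2y at each vertex:
  (0, 0): 6*0 + 2*0 = 0
  (1, 0): 6*1 + 2*0 = 6
  (0, 1): 6*0 + 2*1 = 2
Maximum is 6 at (1, 0).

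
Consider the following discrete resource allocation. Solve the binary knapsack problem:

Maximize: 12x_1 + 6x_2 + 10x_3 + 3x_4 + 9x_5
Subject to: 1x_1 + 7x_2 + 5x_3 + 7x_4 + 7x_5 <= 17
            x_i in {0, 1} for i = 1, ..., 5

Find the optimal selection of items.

Items: item 1 (v=12, w=1), item 2 (v=6, w=7), item 3 (v=10, w=5), item 4 (v=3, w=7), item 5 (v=9, w=7)
Capacity: 17
Checking all 32 subsets (w = total weight, v = total value):
  {}: w = 0, v = 0
  {1}: w = 1, v = 12
  {2}: w = 7, v = 6
  {3}: w = 5, v = 10
  {4}: w = 7, v = 3
  {5}: w = 7, v = 9
  {1, 2}: w = 8, v = 18
  {1, 3}: w = 6, v = 22
  {1, 4}: w = 8, v = 15
  {1, 5}: w = 8, v = 21
  {2, 3}: w = 12, v = 16
  {2, 4}: w = 14, v = 9
  {2, 5}: w = 14, v = 15
  {3, 4}: w = 12, v = 13
  {3, 5}: w = 12, v = 19
  {4, 5}: w = 14, v = 12
  {1, 2, 3}: w = 13, v = 28
  {1, 2, 4}: w = 15, v = 21
  {1, 2, 5}: w = 15, v = 27
  {1, 3, 4}: w = 13, v = 25
  {1, 3, 5}: w = 13, v = 31
  {1, 4, 5}: w = 15, v = 24
  {2, 3, 4}: w = 19 > 17, infeasible
  {2, 3, 5}: w = 19 > 17, infeasible
  {2, 4, 5}: w = 21 > 17, infeasible
  {3, 4, 5}: w = 19 > 17, infeasible
  {1, 2, 3, 4}: w = 20 > 17, infeasible
  {1, 2, 3, 5}: w = 20 > 17, infeasible
  {1, 2, 4, 5}: w = 22 > 17, infeasible
  {1, 3, 4, 5}: w = 20 > 17, infeasible
  {2, 3, 4, 5}: w = 26 > 17, infeasible
  {1, 2, 3, 4, 5}: w = 27 > 17, infeasible
Best feasible subset: items [1, 3, 5]
Total weight: 13 <= 17, total value: 31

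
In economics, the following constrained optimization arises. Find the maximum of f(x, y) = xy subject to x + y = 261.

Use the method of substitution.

Substitute y = 261 - x into f(x,y) = xy:
g(x) = x(261 - x) = 261x - x^2
g'(x) = 261 - 2x = 0  =>  x = 261/2
y = 261 - 261/2 = 261/2
Maximum value = (261/2) * (261/2) = 68121/4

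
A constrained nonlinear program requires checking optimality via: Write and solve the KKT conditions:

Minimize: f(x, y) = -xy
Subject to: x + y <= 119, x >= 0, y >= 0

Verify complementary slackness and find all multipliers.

Problem: min -xy s.t. x + y <= 119 (multiplier lambda), x >= 0 (mu_x), y >= 0 (mu_y)
KKT stationarity: -y + lambda - mu_x = 0, -x + lambda - mu_y = 0, with lambda, mu_x, mu_y >= 0
Complementary slackness: lambda*(x + y - 119) = 0, mu_x*x = 0, mu_y*y = 0
If lambda = 0: y = -mu_x <= 0 and x = -mu_y <= 0 force x = y = 0 with f = 0; but x = y = 119/2 is feasible with f = -14161/4 < 0, so this is not the minimum. Hence lambda > 0 and x + y = 119.
Try x > 0, y > 0 (so mu_x = mu_y = 0): y = lambda, x = lambda => x = y = lambda
x + y = 119 => 2*lambda = 119 => lambda = 119/2
x* = y* = 119/2 > 0, consistent with mu_x = mu_y = 0.
(Any feasible point with x = 0 or y = 0 has f = 0 > -14161/4, so the minimum is not on those boundaries.)
min(-xy) = -14161/4 (i.e. max xy = 14161/4)
Multipliers: lambda = 119/2, mu_x = 0, mu_y = 0
Complementary slackness: lambda*(x + y - 119) = 119/2*(119/2 + 119/2 - 119) = 0, mu_x*x = 0*119/2 = 0, mu_y*y = 0*119/2 = 0. Satisfied.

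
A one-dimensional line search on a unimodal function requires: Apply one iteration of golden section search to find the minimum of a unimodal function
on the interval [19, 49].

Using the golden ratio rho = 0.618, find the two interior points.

Golden section search on [19, 49].
Golden ratio rho = 0.618 (approx).
Interior points:
  x_1 = 19 + (1-0.618)*30 = 30.4600
  x_2 = 19 + 0.618*30 = 37.5400
Compare f(x_1) and f(x_2) to determine which subinterval to keep.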